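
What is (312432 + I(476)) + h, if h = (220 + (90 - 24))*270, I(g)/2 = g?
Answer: 390604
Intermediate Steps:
I(g) = 2*g
h = 77220 (h = (220 + 66)*270 = 286*270 = 77220)
(312432 + I(476)) + h = (312432 + 2*476) + 77220 = (312432 + 952) + 77220 = 313384 + 77220 = 390604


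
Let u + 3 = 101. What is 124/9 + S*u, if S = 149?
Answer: 131542/9 ≈ 14616.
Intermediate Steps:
u = 98 (u = -3 + 101 = 98)
124/9 + S*u = 124/9 + 149*98 = 124*(⅑) + 14602 = 124/9 + 14602 = 131542/9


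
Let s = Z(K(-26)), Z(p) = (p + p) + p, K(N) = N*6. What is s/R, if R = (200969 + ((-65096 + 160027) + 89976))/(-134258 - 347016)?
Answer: 56309058/96469 ≈ 583.70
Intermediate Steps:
K(N) = 6*N
Z(p) = 3*p (Z(p) = 2*p + p = 3*p)
s = -468 (s = 3*(6*(-26)) = 3*(-156) = -468)
R = -192938/240637 (R = (200969 + (94931 + 89976))/(-481274) = (200969 + 184907)*(-1/481274) = 385876*(-1/481274) = -192938/240637 ≈ -0.80178)
s/R = -468/(-192938/240637) = -468*(-240637/192938) = 56309058/96469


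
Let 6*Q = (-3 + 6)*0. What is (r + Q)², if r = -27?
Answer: 729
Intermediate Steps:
Q = 0 (Q = ((-3 + 6)*0)/6 = (3*0)/6 = (⅙)*0 = 0)
(r + Q)² = (-27 + 0)² = (-27)² = 729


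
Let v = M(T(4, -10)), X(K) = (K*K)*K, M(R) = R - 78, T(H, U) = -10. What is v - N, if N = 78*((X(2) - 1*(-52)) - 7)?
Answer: -4222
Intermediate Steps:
M(R) = -78 + R
X(K) = K³ (X(K) = K²*K = K³)
v = -88 (v = -78 - 10 = -88)
N = 4134 (N = 78*((2³ - 1*(-52)) - 7) = 78*((8 + 52) - 7) = 78*(60 - 7) = 78*53 = 4134)
v - N = -88 - 1*4134 = -88 - 4134 = -4222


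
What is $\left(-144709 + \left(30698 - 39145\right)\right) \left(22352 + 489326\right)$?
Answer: $-78366555768$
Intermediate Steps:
$\left(-144709 + \left(30698 - 39145\right)\right) \left(22352 + 489326\right) = \left(-144709 - 8447\right) 511678 = \left(-153156\right) 511678 = -78366555768$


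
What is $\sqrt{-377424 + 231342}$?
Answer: $i \sqrt{146082} \approx 382.21 i$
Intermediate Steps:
$\sqrt{-377424 + 231342} = \sqrt{-146082} = i \sqrt{146082}$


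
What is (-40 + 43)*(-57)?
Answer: -171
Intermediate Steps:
(-40 + 43)*(-57) = 3*(-57) = -171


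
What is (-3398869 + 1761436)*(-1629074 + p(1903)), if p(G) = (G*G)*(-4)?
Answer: 26386757939430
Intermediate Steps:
p(G) = -4*G**2 (p(G) = G**2*(-4) = -4*G**2)
(-3398869 + 1761436)*(-1629074 + p(1903)) = (-3398869 + 1761436)*(-1629074 - 4*1903**2) = -1637433*(-1629074 - 4*3621409) = -1637433*(-1629074 - 14485636) = -1637433*(-16114710) = 26386757939430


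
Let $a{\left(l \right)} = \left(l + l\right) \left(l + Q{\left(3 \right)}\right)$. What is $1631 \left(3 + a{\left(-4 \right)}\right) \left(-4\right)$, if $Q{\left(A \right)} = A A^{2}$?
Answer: $1180844$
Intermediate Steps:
$Q{\left(A \right)} = A^{3}$
$a{\left(l \right)} = 2 l \left(27 + l\right)$ ($a{\left(l \right)} = \left(l + l\right) \left(l + 3^{3}\right) = 2 l \left(l + 27\right) = 2 l \left(27 + l\right)$)
$1631 \left(3 + a{\left(-4 \right)}\right) \left(-4\right) = 1631 \left(3 + 2 \left(-4\right) \left(27 - 4\right)\right) \left(-4\right) = 1631 \left(3 + 2 \left(-4\right) 23\right) \left(-4\right) = 1631 \left(3 - 184\right) \left(-4\right) = 1631 \left(\left(-181\right) \left(-4\right)\right) = 1631 \cdot 724 = 1180844$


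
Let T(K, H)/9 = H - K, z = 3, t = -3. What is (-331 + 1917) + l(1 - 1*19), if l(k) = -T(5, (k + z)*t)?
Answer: 1226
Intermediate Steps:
T(K, H) = -9*K + 9*H (T(K, H) = 9*(H - K) = -9*K + 9*H)
l(k) = 126 + 27*k (l(k) = -(-9*5 + 9*((k + 3)*(-3))) = -(-45 + 9*((3 + k)*(-3))) = -(-45 + 9*(-9 - 3*k)) = -(-45 + (-81 - 27*k)) = -(-126 - 27*k) = 126 + 27*k)
(-331 + 1917) + l(1 - 1*19) = (-331 + 1917) + (126 + 27*(1 - 1*19)) = 1586 + (126 + 27*(1 - 19)) = 1586 + (126 + 27*(-18)) = 1586 + (126 - 486) = 1586 - 360 = 1226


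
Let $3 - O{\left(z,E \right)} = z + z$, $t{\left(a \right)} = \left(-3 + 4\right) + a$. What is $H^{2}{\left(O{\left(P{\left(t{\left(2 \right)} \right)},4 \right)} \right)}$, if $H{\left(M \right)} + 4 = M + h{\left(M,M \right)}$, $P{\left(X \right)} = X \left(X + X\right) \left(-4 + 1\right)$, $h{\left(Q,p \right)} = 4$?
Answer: $12321$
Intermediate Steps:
$t{\left(a \right)} = 1 + a$
$P{\left(X \right)} = - 6 X^{2}$ ($P{\left(X \right)} = X 2 X \left(-3\right) = 2 X^{2} \left(-3\right) = - 6 X^{2}$)
$O{\left(z,E \right)} = 3 - 2 z$ ($O{\left(z,E \right)} = 3 - \left(z + z\right) = 3 - 2 z$)
$H{\left(M \right)} = M$ ($H{\left(M \right)} = -4 + \left(M + 4\right) = -4 + \left(4 + M\right) = M$)
$H^{2}{\left(O{\left(P{\left(t{\left(2 \right)} \right)},4 \right)} \right)} = \left(3 - 2 \left(- 6 \left(1 + 2\right)^{2}\right)\right)^{2} = \left(3 - 2 \left(- 6 \cdot 3^{2}\right)\right)^{2} = \left(3 - 2 \left(\left(-6\right) 9\right)\right)^{2} = \left(3 - -108\right)^{2} = \left(3 + 108\right)^{2} = 111^{2} = 12321$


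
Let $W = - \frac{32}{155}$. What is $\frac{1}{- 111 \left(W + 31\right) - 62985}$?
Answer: $- \frac{155}{10292478} \approx -1.506 \cdot 10^{-5}$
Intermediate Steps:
$W = - \frac{32}{155}$ ($W = \left(-32\right) \frac{1}{155} = - \frac{32}{155} \approx -0.20645$)
$\frac{1}{- 111 \left(W + 31\right) - 62985} = \frac{1}{- 111 \left(- \frac{32}{155} + 31\right) - 62985} = \frac{1}{\left(-111\right) \frac{4773}{155} - 62985} = \frac{1}{- \frac{529803}{155} - 62985} = \frac{1}{- \frac{10292478}{155}} = - \frac{155}{10292478}$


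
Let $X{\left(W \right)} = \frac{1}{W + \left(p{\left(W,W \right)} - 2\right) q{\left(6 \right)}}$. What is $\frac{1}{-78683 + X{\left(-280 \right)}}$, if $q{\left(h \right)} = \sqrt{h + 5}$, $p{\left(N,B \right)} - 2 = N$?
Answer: $- \frac{61687471720}{4853755315313519} + \frac{280 \sqrt{11}}{4853755315313519} \approx -1.2709 \cdot 10^{-5}$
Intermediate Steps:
$p{\left(N,B \right)} = 2 + N$
$q{\left(h \right)} = \sqrt{5 + h}$
$X{\left(W \right)} = \frac{1}{W + W \sqrt{11}}$ ($X{\left(W \right)} = \frac{1}{W + \left(\left(2 + W\right) - 2\right) \sqrt{5 + 6}} = \frac{1}{W + W \sqrt{11}}$)
$\frac{1}{-78683 + X{\left(-280 \right)}} = \frac{1}{-78683 + \frac{1}{\left(-280\right) \left(1 + \sqrt{11}\right)}} = \frac{1}{-78683 - \frac{1}{280 \left(1 + \sqrt{11}\right)}}$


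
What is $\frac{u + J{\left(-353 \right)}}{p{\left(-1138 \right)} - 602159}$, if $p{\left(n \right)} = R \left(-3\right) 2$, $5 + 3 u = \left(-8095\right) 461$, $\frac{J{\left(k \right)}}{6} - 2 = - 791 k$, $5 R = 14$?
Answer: $- \frac{6471250}{9032637} \approx -0.71643$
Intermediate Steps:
$R = \frac{14}{5}$ ($R = \frac{1}{5} \cdot 14 = \frac{14}{5} \approx 2.8$)
$J{\left(k \right)} = 12 - 4746 k$ ($J{\left(k \right)} = 12 + 6 \left(- 791 k\right) = 12 - 4746 k$)
$u = - \frac{3731800}{3}$ ($u = - \frac{5}{3} + \frac{\left(-8095\right) 461}{3} = - \frac{5}{3} + \frac{1}{3} \left(-3731795\right) = - \frac{5}{3} - \frac{3731795}{3} = - \frac{3731800}{3} \approx -1.2439 \cdot 10^{6}$)
$p{\left(n \right)} = - \frac{84}{5}$ ($p{\left(n \right)} = \frac{14}{5} \left(-3\right) 2 = \left(- \frac{42}{5}\right) 2 = - \frac{84}{5}$)
$\frac{u + J{\left(-353 \right)}}{p{\left(-1138 \right)} - 602159} = \frac{- \frac{3731800}{3} + \left(12 - -1675338\right)}{- \frac{84}{5} - 602159} = \frac{- \frac{3731800}{3} + \left(12 + 1675338\right)}{- \frac{3010879}{5}} = \left(- \frac{3731800}{3} + 1675350\right) \left(- \frac{5}{3010879}\right) = \frac{1294250}{3} \left(- \frac{5}{3010879}\right) = - \frac{6471250}{9032637}$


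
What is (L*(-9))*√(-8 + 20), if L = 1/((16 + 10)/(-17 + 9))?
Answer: 72*√3/13 ≈ 9.5929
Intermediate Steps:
L = -4/13 (L = 1/(26/(-8)) = 1/(26*(-⅛)) = 1/(-13/4) = -4/13 ≈ -0.30769)
(L*(-9))*√(-8 + 20) = (-4/13*(-9))*√(-8 + 20) = 36*√12/13 = 36*(2*√3)/13 = 72*√3/13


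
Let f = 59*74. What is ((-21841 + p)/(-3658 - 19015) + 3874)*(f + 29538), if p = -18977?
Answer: 2979348582080/22673 ≈ 1.3141e+8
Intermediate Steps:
f = 4366
((-21841 + p)/(-3658 - 19015) + 3874)*(f + 29538) = ((-21841 - 18977)/(-3658 - 19015) + 3874)*(4366 + 29538) = (-40818/(-22673) + 3874)*33904 = (-40818*(-1/22673) + 3874)*33904 = (40818/22673 + 3874)*33904 = (87876020/22673)*33904 = 2979348582080/22673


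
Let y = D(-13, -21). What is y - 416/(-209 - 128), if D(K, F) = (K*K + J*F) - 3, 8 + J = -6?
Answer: 155436/337 ≈ 461.23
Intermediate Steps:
J = -14 (J = -8 - 6 = -14)
D(K, F) = -3 + K² - 14*F (D(K, F) = (K*K - 14*F) - 3 = (K² - 14*F) - 3 = -3 + K² - 14*F)
y = 460 (y = -3 + (-13)² - 14*(-21) = -3 + 169 + 294 = 460)
y - 416/(-209 - 128) = 460 - 416/(-209 - 128) = 460 - 416/(-337) = 460 - 1/337*(-416) = 460 + 416/337 = 155436/337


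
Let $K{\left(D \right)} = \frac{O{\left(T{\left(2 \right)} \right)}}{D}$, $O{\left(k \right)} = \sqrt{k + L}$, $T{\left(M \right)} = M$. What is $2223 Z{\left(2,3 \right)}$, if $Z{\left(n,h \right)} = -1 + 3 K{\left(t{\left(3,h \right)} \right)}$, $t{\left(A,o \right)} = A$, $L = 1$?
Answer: $-2223 + 2223 \sqrt{3} \approx 1627.3$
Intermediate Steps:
$O{\left(k \right)} = \sqrt{1 + k}$ ($O{\left(k \right)} = \sqrt{k + 1} = \sqrt{1 + k}$)
$K{\left(D \right)} = \frac{\sqrt{3}}{D}$ ($K{\left(D \right)} = \frac{\sqrt{1 + 2}}{D} = \frac{\sqrt{3}}{D}$)
$Z{\left(n,h \right)} = -1 + \sqrt{3}$ ($Z{\left(n,h \right)} = -1 + 3 \frac{\sqrt{3}}{3} = -1 + \sqrt{3}$)
$2223 Z{\left(2,3 \right)} = 2223 \left(-1 + \sqrt{3}\right) = -2223 + 2223 \sqrt{3}$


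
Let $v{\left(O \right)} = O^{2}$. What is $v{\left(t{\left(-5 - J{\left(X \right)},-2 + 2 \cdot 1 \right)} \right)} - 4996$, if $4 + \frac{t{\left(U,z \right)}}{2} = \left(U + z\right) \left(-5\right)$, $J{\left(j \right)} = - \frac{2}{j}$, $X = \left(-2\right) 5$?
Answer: $-3060$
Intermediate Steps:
$X = -10$
$t{\left(U,z \right)} = -8 - 10 U - 10 z$ ($t{\left(U,z \right)} = -8 + 2 \left(U + z\right) \left(-5\right) = -8 + 2 \left(- 5 U - 5 z\right) = -8 - \left(10 U + 10 z\right) = -8 - 10 U - 10 z$)
$v{\left(t{\left(-5 - J{\left(X \right)},-2 + 2 \cdot 1 \right)} \right)} - 4996 = \left(-8 - 10 \left(-5 - - \frac{2}{-10}\right) - 10 \left(-2 + 2 \cdot 1\right)\right)^{2} - 4996 = \left(-8 - 10 \left(-5 - \left(-2\right) \left(- \frac{1}{10}\right)\right) - 10 \left(-2 + 2\right)\right)^{2} - 4996 = \left(-8 - 10 \left(-5 - \frac{1}{5}\right) - 0\right)^{2} - 4996 = \left(-8 - 10 \left(-5 - \frac{1}{5}\right) + 0\right)^{2} - 4996 = \left(-8 - -52 + 0\right)^{2} - 4996 = \left(-8 + 52 + 0\right)^{2} - 4996 = 44^{2} - 4996 = 1936 - 4996 = -3060$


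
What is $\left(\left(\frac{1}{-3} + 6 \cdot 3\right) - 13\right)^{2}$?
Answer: $\frac{196}{9} \approx 21.778$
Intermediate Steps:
$\left(\left(\frac{1}{-3} + 6 \cdot 3\right) - 13\right)^{2} = \left(\left(- \frac{1}{3} + 18\right) - 13\right)^{2} = \left(\frac{53}{3} - 13\right)^{2} = \left(\frac{14}{3}\right)^{2} = \frac{196}{9}$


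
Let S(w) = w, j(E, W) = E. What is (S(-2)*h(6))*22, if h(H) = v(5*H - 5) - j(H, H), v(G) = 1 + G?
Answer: -880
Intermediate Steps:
h(H) = -4 + 4*H (h(H) = (1 + (5*H - 5)) - H = (1 + (-5 + 5*H)) - H = (-4 + 5*H) - H = -4 + 4*H)
(S(-2)*h(6))*22 = -2*(-4 + 4*6)*22 = -2*(-4 + 24)*22 = -2*20*22 = -40*22 = -880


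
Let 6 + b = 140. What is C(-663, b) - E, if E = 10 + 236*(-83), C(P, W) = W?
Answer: 19712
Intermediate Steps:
b = 134 (b = -6 + 140 = 134)
E = -19578 (E = 10 - 19588 = -19578)
C(-663, b) - E = 134 - 1*(-19578) = 134 + 19578 = 19712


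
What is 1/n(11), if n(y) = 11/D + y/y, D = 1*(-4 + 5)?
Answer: 1/12 ≈ 0.083333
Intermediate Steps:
D = 1 (D = 1*1 = 1)
n(y) = 12 (n(y) = 11/1 + y/y = 11*1 + 1 = 11 + 1 = 12)
1/n(11) = 1/12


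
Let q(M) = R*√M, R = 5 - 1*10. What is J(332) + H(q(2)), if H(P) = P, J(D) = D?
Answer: 332 - 5*√2 ≈ 324.93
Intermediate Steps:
R = -5 (R = 5 - 10 = -5)
q(M) = -5*√M
J(332) + H(q(2)) = 332 - 5*√2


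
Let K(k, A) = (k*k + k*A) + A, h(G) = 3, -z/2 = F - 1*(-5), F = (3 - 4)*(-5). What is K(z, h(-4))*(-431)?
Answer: -147833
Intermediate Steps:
F = 5 (F = -1*(-5) = 5)
z = -20 (z = -2*(5 - 1*(-5)) = -2*(5 + 5) = -2*10 = -20)
K(k, A) = A + k² + A*k (K(k, A) = (k² + A*k) + A = A + k² + A*k)
K(z, h(-4))*(-431) = (3 + (-20)² + 3*(-20))*(-431) = (3 + 400 - 60)*(-431) = 343*(-431) = -147833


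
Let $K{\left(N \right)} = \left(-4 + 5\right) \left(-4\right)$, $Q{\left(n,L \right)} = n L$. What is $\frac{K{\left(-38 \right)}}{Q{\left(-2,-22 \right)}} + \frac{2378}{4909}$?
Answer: $\frac{21249}{53999} \approx 0.39351$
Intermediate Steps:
$Q{\left(n,L \right)} = L n$
$K{\left(N \right)} = -4$ ($K{\left(N \right)} = 1 \left(-4\right) = -4$)
$\frac{K{\left(-38 \right)}}{Q{\left(-2,-22 \right)}} + \frac{2378}{4909} = - \frac{4}{\left(-22\right) \left(-2\right)} + \frac{2378}{4909} = - \frac{4}{44} + 2378 \cdot \frac{1}{4909} = \left(-4\right) \frac{1}{44} + \frac{2378}{4909} = - \frac{1}{11} + \frac{2378}{4909} = \frac{21249}{53999}$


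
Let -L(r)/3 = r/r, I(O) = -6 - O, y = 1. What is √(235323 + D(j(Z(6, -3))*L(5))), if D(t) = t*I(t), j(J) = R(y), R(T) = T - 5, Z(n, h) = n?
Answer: 3*√26123 ≈ 484.88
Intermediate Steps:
R(T) = -5 + T
j(J) = -4 (j(J) = -5 + 1 = -4)
L(r) = -3 (L(r) = -3*r/r = -3*1 = -3)
D(t) = t*(-6 - t)
√(235323 + D(j(Z(6, -3))*L(5))) = √(235323 - (-4*(-3))*(6 - 4*(-3))) = √(235323 - 1*12*(6 + 12)) = √(235323 - 1*12*18) = √(235323 - 216) = √235107 = 3*√26123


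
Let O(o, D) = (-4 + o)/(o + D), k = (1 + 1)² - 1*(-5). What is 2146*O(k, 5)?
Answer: 5365/7 ≈ 766.43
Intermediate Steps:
k = 9 (k = 2² + 5 = 4 + 5 = 9)
O(o, D) = (-4 + o)/(D + o)
2146*O(k, 5) = 2146*((-4 + 9)/(5 + 9)) = 2146*(5/14) = 5365/7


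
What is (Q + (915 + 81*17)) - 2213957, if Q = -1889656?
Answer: -4101321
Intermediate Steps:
(Q + (915 + 81*17)) - 2213957 = (-1889656 + (915 + 81*17)) - 2213957 = (-1889656 + (915 + 1377)) - 2213957 = (-1889656 + 2292) - 2213957 = -1887364 - 2213957 = -4101321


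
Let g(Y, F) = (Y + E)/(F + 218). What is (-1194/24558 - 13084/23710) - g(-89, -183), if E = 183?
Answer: -1116172139/339657605 ≈ -3.2862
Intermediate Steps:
g(Y, F) = (183 + Y)/(218 + F) (g(Y, F) = (Y + 183)/(F + 218) = (183 + Y)/(218 + F))
(-1194/24558 - 13084/23710) - g(-89, -183) = (-1194/24558 - 13084/23710) - (183 - 89)/(218 - 183) = (-1194*1/24558 - 13084*1/23710) - 94/35 = (-199/4093 - 6542/11855) - 94/35 = -29135551/48522515 - 1*94/35 = -29135551/48522515 - 94/35 = -1116172139/339657605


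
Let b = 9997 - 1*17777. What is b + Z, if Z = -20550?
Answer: -28330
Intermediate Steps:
b = -7780 (b = 9997 - 17777 = -7780)
b + Z = -7780 - 20550 = -28330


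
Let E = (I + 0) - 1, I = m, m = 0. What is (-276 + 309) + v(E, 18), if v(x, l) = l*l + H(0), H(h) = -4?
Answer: 353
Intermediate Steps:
I = 0
E = -1 (E = (0 + 0) - 1 = 0 - 1 = -1)
v(x, l) = -4 + l² (v(x, l) = l*l - 4 = l² - 4 = -4 + l²)
(-276 + 309) + v(E, 18) = (-276 + 309) + (-4 + 18²) = 33 + (-4 + 324) = 33 + 320 = 353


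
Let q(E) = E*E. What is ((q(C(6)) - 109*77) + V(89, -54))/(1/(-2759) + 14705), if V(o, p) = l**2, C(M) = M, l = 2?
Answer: -23045927/40571094 ≈ -0.56804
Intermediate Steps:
q(E) = E**2
V(o, p) = 4 (V(o, p) = 2**2 = 4)
((q(C(6)) - 109*77) + V(89, -54))/(1/(-2759) + 14705) = ((6**2 - 109*77) + 4)/(1/(-2759) + 14705) = ((36 - 8393) + 4)/(-1/2759 + 14705) = (-8357 + 4)/(40571094/2759) = -8353*2759/40571094 = -23045927/40571094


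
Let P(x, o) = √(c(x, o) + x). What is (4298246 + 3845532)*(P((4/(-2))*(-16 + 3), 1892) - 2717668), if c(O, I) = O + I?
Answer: -22132084869704 + 146588004*√6 ≈ -2.2132e+13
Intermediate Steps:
c(O, I) = I + O
P(x, o) = √(o + 2*x) (P(x, o) = √((o + x) + x) = √(o + 2*x))
(4298246 + 3845532)*(P((4/(-2))*(-16 + 3), 1892) - 2717668) = (4298246 + 3845532)*(√(1892 + 2*((4/(-2))*(-16 + 3))) - 2717668) = 8143778*(√(1892 + 2*((4*(-½))*(-13))) - 2717668) = 8143778*(√(1892 + 2*(-2*(-13))) - 2717668) = 8143778*(√(1892 + 2*26) - 2717668) = 8143778*(√(1892 + 52) - 2717668) = 8143778*(√1944 - 2717668) = 8143778*(18*√6 - 2717668) = 8143778*(-2717668 + 18*√6) = -22132084869704 + 146588004*√6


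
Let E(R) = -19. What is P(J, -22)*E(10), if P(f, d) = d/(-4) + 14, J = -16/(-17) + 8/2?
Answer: -741/2 ≈ -370.50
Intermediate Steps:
J = 84/17 (J = -16*(-1/17) + 8*(½) = 16/17 + 4 = 84/17 ≈ 4.9412)
P(f, d) = 14 - d/4 (P(f, d) = d*(-¼) + 14 = -d/4 + 14 = 14 - d/4)
P(J, -22)*E(10) = (14 - ¼*(-22))*(-19) = (14 + 11/2)*(-19) = (39/2)*(-19) = -741/2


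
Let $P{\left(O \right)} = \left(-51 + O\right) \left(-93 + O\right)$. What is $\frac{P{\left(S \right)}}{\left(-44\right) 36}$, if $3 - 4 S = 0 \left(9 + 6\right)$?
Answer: $- \frac{8241}{2816} \approx -2.9265$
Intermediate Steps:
$S = \frac{3}{4}$ ($S = \frac{3}{4} - \frac{0 \left(9 + 6\right)}{4} = \frac{3}{4} - \frac{0 \cdot 15}{4} = \frac{3}{4} - 0 = \frac{3}{4} + 0 = \frac{3}{4} \approx 0.75$)
$P{\left(O \right)} = \left(-93 + O\right) \left(-51 + O\right)$
$\frac{P{\left(S \right)}}{\left(-44\right) 36} = \frac{4743 + \left(\frac{3}{4}\right)^{2} - 108}{\left(-44\right) 36} = \frac{4743 + \frac{9}{16} - 108}{-1584} = \frac{74169}{16} \left(- \frac{1}{1584}\right) = - \frac{8241}{2816}$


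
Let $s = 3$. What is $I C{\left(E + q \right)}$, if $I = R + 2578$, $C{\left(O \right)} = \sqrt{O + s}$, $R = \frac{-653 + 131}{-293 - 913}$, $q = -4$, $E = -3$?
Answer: $\frac{345510 i}{67} \approx 5156.9 i$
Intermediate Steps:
$R = \frac{29}{67}$ ($R = - \frac{522}{-1206} = \left(-522\right) \left(- \frac{1}{1206}\right) = \frac{29}{67} \approx 0.43284$)
$C{\left(O \right)} = \sqrt{3 + O}$ ($C{\left(O \right)} = \sqrt{O + 3} = \sqrt{3 + O}$)
$I = \frac{172755}{67}$ ($I = \frac{29}{67} + 2578 = \frac{172755}{67} \approx 2578.4$)
$I C{\left(E + q \right)} = \frac{172755 \sqrt{3 - 7}}{67} = \frac{172755 \sqrt{-4}}{67} = \frac{172755 \cdot 2 i}{67} = \frac{345510 i}{67}$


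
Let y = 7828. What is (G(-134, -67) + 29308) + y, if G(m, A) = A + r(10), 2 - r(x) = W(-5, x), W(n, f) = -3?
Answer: 37074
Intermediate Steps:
r(x) = 5 (r(x) = 2 - 1*(-3) = 2 + 3 = 5)
G(m, A) = 5 + A (G(m, A) = A + 5 = 5 + A)
(G(-134, -67) + 29308) + y = ((5 - 67) + 29308) + 7828 = (-62 + 29308) + 7828 = 29246 + 7828 = 37074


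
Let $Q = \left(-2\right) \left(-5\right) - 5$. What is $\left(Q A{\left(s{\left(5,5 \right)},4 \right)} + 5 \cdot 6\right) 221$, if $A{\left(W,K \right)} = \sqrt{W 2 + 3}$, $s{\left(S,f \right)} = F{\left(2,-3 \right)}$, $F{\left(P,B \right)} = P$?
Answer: $6630 + 1105 \sqrt{7} \approx 9553.6$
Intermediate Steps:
$s{\left(S,f \right)} = 2$
$A{\left(W,K \right)} = \sqrt{3 + 2 W}$ ($A{\left(W,K \right)} = \sqrt{2 W + 3} = \sqrt{3 + 2 W}$)
$Q = 5$ ($Q = 10 - 5 = 5$)
$\left(Q A{\left(s{\left(5,5 \right)},4 \right)} + 5 \cdot 6\right) 221 = \left(5 \sqrt{3 + 2 \cdot 2} + 5 \cdot 6\right) 221 = \left(5 \sqrt{3 + 4} + 30\right) 221 = \left(5 \sqrt{7} + 30\right) 221 = \left(30 + 5 \sqrt{7}\right) 221 = 6630 + 1105 \sqrt{7}$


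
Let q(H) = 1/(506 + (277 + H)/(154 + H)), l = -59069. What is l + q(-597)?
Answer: -13259690539/224478 ≈ -59069.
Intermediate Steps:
q(H) = 1/(506 + (277 + H)/(154 + H))
l + q(-597) = -59069 + (154 - 597)/(3*(26067 + 169*(-597))) = -59069 + (1/3)*(-443)/(26067 - 100893) = -59069 + (1/3)*(-443)/(-74826) = -59069 + (1/3)*(-1/74826)*(-443) = -59069 + 443/224478 = -13259690539/224478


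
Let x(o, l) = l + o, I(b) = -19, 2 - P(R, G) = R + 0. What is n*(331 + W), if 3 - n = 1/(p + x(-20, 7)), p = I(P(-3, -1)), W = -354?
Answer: -2231/32 ≈ -69.719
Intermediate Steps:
P(R, G) = 2 - R (P(R, G) = 2 - (R + 0) = 2 - R)
p = -19
n = 97/32 (n = 3 - 1/(-19 + (7 - 20)) = 3 - 1/(-19 - 13) = 3 - 1/(-32) = 3 - 1*(-1/32) = 3 + 1/32 = 97/32 ≈ 3.0313)
n*(331 + W) = 97*(331 - 354)/32 = (97/32)*(-23) = -2231/32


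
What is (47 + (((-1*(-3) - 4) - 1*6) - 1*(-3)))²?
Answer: 1849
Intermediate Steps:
(47 + (((-1*(-3) - 4) - 1*6) - 1*(-3)))² = (47 + (((3 - 4) - 6) + 3))² = (47 + ((-1 - 6) + 3))² = (47 + (-7 + 3))² = (47 - 4)² = 43² = 1849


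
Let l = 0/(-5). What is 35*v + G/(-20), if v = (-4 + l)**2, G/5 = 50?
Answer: 1095/2 ≈ 547.50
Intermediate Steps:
G = 250 (G = 5*50 = 250)
l = 0 (l = 0*(-1/5) = 0)
v = 16 (v = (-4 + 0)**2 = (-4)**2 = 16)
35*v + G/(-20) = 35*16 + 250/(-20) = 560 + 250*(-1/20) = 560 - 25/2 = 1095/2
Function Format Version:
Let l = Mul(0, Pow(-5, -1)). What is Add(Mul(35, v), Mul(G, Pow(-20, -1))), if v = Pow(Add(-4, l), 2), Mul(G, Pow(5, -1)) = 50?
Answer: Rational(1095, 2) ≈ 547.50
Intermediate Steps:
G = 250 (G = Mul(5, 50) = 250)
l = 0 (l = Mul(0, Rational(-1, 5)) = 0)
v = 16 (v = Pow(Add(-4, 0), 2) = Pow(-4, 2) = 16)
Add(Mul(35, v), Mul(G, Pow(-20, -1))) = Add(Mul(35, 16), Mul(250, Pow(-20, -1))) = Add(560, Mul(250, Rational(-1, 20))) = Add(560, Rational(-25, 2)) = Rational(1095, 2)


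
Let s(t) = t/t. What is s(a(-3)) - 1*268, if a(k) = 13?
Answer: -267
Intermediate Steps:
s(t) = 1
s(a(-3)) - 1*268 = 1 - 1*268 = 1 - 268 = -267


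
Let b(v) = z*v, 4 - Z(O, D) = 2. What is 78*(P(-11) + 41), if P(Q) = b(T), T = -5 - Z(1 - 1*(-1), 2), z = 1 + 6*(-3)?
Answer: 12480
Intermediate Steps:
Z(O, D) = 2 (Z(O, D) = 4 - 1*2 = 4 - 2 = 2)
z = -17 (z = 1 - 18 = -17)
T = -7 (T = -5 - 1*2 = -5 - 2 = -7)
b(v) = -17*v
P(Q) = 119 (P(Q) = -17*(-7) = 119)
78*(P(-11) + 41) = 78*(119 + 41) = 78*160 = 12480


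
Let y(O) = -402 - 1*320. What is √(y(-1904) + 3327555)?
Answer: √3326833 ≈ 1824.0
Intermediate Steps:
y(O) = -722 (y(O) = -402 - 320 = -722)
√(y(-1904) + 3327555) = √(-722 + 3327555) = √3326833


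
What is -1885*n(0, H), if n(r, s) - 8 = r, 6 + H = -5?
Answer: -15080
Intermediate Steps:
H = -11 (H = -6 - 5 = -11)
n(r, s) = 8 + r
-1885*n(0, H) = -1885*(8 + 0) = -1885*8 = -15080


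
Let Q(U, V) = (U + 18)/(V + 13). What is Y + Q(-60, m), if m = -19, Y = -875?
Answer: -868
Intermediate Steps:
Q(U, V) = (18 + U)/(13 + V)
Y + Q(-60, m) = -875 + (18 - 60)/(13 - 19) = -875 - 42/(-6) = -875 - ⅙*(-42) = -875 + 7 = -868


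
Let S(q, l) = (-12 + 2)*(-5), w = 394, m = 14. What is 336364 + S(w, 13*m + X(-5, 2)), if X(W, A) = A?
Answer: 336414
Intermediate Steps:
S(q, l) = 50 (S(q, l) = -10*(-5) = 50)
336364 + S(w, 13*m + X(-5, 2)) = 336364 + 50 = 336414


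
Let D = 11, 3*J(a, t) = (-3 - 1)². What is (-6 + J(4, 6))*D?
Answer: -22/3 ≈ -7.3333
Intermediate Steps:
J(a, t) = 16/3 (J(a, t) = (-3 - 1)²/3 = (⅓)*(-4)² = (⅓)*16 = 16/3)
(-6 + J(4, 6))*D = (-6 + 16/3)*11 = -⅔*11 = -22/3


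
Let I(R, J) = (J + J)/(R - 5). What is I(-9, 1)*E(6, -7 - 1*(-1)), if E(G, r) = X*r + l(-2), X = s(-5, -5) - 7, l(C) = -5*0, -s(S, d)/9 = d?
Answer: 228/7 ≈ 32.571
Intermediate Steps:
s(S, d) = -9*d
I(R, J) = 2*J/(-5 + R) (I(R, J) = (2*J)/(-5 + R) = 2*J/(-5 + R))
l(C) = 0
X = 38 (X = -9*(-5) - 7 = 45 - 7 = 38)
E(G, r) = 38*r (E(G, r) = 38*r + 0 = 38*r)
I(-9, 1)*E(6, -7 - 1*(-1)) = (2*1/(-5 - 9))*(38*(-7 - 1*(-1))) = (2*1/(-14))*(38*(-7 + 1)) = (2*1*(-1/14))*(38*(-6)) = -⅐*(-228) = 228/7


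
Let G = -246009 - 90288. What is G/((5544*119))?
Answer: -112099/219912 ≈ -0.50974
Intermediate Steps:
G = -336297
G/((5544*119)) = -336297/(5544*119) = -336297/659736 = -336297*1/659736 = -112099/219912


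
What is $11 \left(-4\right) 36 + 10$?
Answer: $-1574$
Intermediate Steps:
$11 \left(-4\right) 36 + 10 = \left(-44\right) 36 + 10 = -1584 + 10 = -1574$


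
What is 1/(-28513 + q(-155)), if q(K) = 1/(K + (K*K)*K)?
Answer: -3724030/106183267391 ≈ -3.5072e-5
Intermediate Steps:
q(K) = 1/(K + K³) (q(K) = 1/(K + K²*K) = 1/(K + K³))
1/(-28513 + q(-155)) = 1/(-28513 + 1/(-155 + (-155)³)) = 1/(-28513 + 1/(-155 - 3723875)) = 1/(-28513 + 1/(-3724030)) = 1/(-28513 - 1/3724030) = 1/(-106183267391/3724030) = -3724030/106183267391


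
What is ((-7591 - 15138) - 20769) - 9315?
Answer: -52813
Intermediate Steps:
((-7591 - 15138) - 20769) - 9315 = (-22729 - 20769) - 9315 = -43498 - 9315 = -52813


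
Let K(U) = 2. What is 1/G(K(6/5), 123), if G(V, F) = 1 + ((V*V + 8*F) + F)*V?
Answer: 1/2223 ≈ 0.00044984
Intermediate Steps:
G(V, F) = 1 + V*(V**2 + 9*F) (G(V, F) = 1 + ((V**2 + 8*F) + F)*V = 1 + (V**2 + 9*F)*V = 1 + V*(V**2 + 9*F))
1/G(K(6/5), 123) = 1/(1 + 2**3 + 9*123*2) = 1/(1 + 8 + 2214) = 1/2223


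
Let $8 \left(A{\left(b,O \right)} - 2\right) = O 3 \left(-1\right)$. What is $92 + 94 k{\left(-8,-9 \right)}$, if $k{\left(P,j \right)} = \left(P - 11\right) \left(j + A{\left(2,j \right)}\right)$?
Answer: $\frac{26265}{4} \approx 6566.3$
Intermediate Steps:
$A{\left(b,O \right)} = 2 - \frac{3 O}{8}$ ($A{\left(b,O \right)} = 2 + \frac{O 3 \left(-1\right)}{8} = 2 + \frac{3 O \left(-1\right)}{8} = 2 + \frac{\left(-3\right) O}{8} = 2 - \frac{3 O}{8}$)
$k{\left(P,j \right)} = \left(-11 + P\right) \left(2 + \frac{5 j}{8}\right)$ ($k{\left(P,j \right)} = \left(P - 11\right) \left(j - \left(-2 + \frac{3 j}{8}\right)\right) = \left(-11 + P\right) \left(2 + \frac{5 j}{8}\right)$)
$92 + 94 k{\left(-8,-9 \right)} = 92 + 94 \left(-22 + 2 \left(-8\right) - - \frac{495}{8} + \frac{5}{8} \left(-8\right) \left(-9\right)\right) = 92 + 94 \left(-22 - 16 + \frac{495}{8} + 45\right) = 92 + 94 \cdot \frac{551}{8} = 92 + \frac{25897}{4} = \frac{26265}{4}$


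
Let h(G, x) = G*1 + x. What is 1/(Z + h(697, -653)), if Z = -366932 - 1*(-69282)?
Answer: -1/297606 ≈ -3.3601e-6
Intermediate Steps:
h(G, x) = G + x
Z = -297650 (Z = -366932 + 69282 = -297650)
1/(Z + h(697, -653)) = 1/(-297650 + (697 - 653)) = 1/(-297650 + 44) = 1/(-297606) = -1/297606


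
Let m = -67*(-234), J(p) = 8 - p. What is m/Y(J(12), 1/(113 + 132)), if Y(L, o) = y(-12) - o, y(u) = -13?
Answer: -213395/177 ≈ -1205.6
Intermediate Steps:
m = 15678
Y(L, o) = -13 - o
m/Y(J(12), 1/(113 + 132)) = 15678/(-13 - 1/(113 + 132)) = 15678/(-13 - 1/245) = 15678/(-3186/245) = 15678*(-245/3186) = -213395/177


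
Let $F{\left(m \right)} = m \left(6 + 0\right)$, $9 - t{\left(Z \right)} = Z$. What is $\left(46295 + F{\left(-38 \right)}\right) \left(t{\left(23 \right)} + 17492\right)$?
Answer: $805159026$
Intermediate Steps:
$t{\left(Z \right)} = 9 - Z$
$F{\left(m \right)} = 6 m$ ($F{\left(m \right)} = m 6 = 6 m$)
$\left(46295 + F{\left(-38 \right)}\right) \left(t{\left(23 \right)} + 17492\right) = \left(46295 + 6 \left(-38\right)\right) \left(\left(9 - 23\right) + 17492\right) = \left(46295 - 228\right) \left(\left(9 - 23\right) + 17492\right) = 46067 \left(-14 + 17492\right) = 46067 \cdot 17478 = 805159026$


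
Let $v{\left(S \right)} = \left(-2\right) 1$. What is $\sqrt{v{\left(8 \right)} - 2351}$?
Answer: $i \sqrt{2353} \approx 48.508 i$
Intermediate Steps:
$v{\left(S \right)} = -2$
$\sqrt{v{\left(8 \right)} - 2351} = \sqrt{-2 - 2351} = \sqrt{-2353} = i \sqrt{2353}$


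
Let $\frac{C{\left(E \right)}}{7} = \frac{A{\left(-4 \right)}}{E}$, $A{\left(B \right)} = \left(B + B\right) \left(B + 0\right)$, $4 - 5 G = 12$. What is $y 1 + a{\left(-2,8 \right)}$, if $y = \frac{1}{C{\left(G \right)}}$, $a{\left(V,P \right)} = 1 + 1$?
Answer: $\frac{279}{140} \approx 1.9929$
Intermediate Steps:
$G = - \frac{8}{5}$ ($G = \frac{4}{5} - \frac{12}{5} = - \frac{8}{5} \approx -1.6$)
$a{\left(V,P \right)} = 2$
$A{\left(B \right)} = 2 B^{2}$ ($A{\left(B \right)} = 2 B B = 2 B^{2}$)
$C{\left(E \right)} = \frac{224}{E}$ ($C{\left(E \right)} = 7 \frac{2 \left(-4\right)^{2}}{E} = 7 \frac{2 \cdot 16}{E} = 7 \frac{32}{E} = \frac{224}{E}$)
$y = - \frac{1}{140}$ ($y = \frac{1}{224 \frac{1}{- \frac{8}{5}}} = \frac{1}{224 \left(- \frac{5}{8}\right)} = \frac{1}{-140} = - \frac{1}{140} \approx -0.0071429$)
$y 1 + a{\left(-2,8 \right)} = \left(- \frac{1}{140}\right) 1 + 2 = - \frac{1}{140} + 2 = \frac{279}{140}$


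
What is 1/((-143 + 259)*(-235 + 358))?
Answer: 1/14268 ≈ 7.0087e-5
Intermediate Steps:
1/((-143 + 259)*(-235 + 358)) = 1/(116*123) = 1/14268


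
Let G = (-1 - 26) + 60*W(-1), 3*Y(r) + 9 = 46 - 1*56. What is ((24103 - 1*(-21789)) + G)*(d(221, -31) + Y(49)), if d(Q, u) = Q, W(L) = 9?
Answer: 29884820/3 ≈ 9.9616e+6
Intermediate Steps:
Y(r) = -19/3 (Y(r) = -3 + (46 - 1*56)/3 = -3 + (46 - 56)/3 = -3 + (⅓)*(-10) = -3 - 10/3 = -19/3)
G = 513 (G = (-1 - 26) + 60*9 = -27 + 540 = 513)
((24103 - 1*(-21789)) + G)*(d(221, -31) + Y(49)) = ((24103 - 1*(-21789)) + 513)*(221 - 19/3) = ((24103 + 21789) + 513)*(644/3) = (45892 + 513)*(644/3) = 46405*(644/3) = 29884820/3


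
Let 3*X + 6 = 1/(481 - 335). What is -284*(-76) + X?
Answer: 9452917/438 ≈ 21582.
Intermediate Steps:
X = -875/438 (X = -2 + 1/(3*(481 - 335)) = -2 + (1/3)/146 = -2 + (1/3)*(1/146) = -2 + 1/438 = -875/438 ≈ -1.9977)
-284*(-76) + X = -284*(-76) - 875/438 = 21584 - 875/438 = 9452917/438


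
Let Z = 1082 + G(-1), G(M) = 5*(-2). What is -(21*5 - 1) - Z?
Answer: -1176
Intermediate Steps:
G(M) = -10
Z = 1072 (Z = 1082 - 10 = 1072)
-(21*5 - 1) - Z = -(21*5 - 1) - 1*1072 = -(105 - 1) - 1072 = -1*104 - 1072 = -104 - 1072 = -1176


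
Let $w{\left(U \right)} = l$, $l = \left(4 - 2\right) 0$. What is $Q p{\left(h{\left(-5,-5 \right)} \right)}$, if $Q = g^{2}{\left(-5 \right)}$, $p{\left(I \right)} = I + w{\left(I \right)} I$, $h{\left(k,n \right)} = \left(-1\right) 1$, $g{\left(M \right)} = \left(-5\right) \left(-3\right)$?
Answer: $-225$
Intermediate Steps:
$l = 0$ ($l = 2 \cdot 0 = 0$)
$w{\left(U \right)} = 0$
$g{\left(M \right)} = 15$
$h{\left(k,n \right)} = -1$
$p{\left(I \right)} = I$ ($p{\left(I \right)} = I + 0 I = I + 0 = I$)
$Q = 225$ ($Q = 15^{2} = 225$)
$Q p{\left(h{\left(-5,-5 \right)} \right)} = 225 \left(-1\right) = -225$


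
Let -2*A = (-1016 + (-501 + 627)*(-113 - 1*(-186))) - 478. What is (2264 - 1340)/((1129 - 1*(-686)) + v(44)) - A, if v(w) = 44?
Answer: 651072/169 ≈ 3852.5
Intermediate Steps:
A = -3852 (A = -((-1016 + (-501 + 627)*(-113 - 1*(-186))) - 478)/2 = -((-1016 + 126*(-113 + 186)) - 478)/2 = -((-1016 + 126*73) - 478)/2 = -((-1016 + 9198) - 478)/2 = -(8182 - 478)/2 = -½*7704 = -3852)
(2264 - 1340)/((1129 - 1*(-686)) + v(44)) - A = (2264 - 1340)/((1129 - 1*(-686)) + 44) - 1*(-3852) = 924/((1129 + 686) + 44) + 3852 = 924/(1815 + 44) + 3852 = 924/1859 + 3852 = 924*(1/1859) + 3852 = 84/169 + 3852 = 651072/169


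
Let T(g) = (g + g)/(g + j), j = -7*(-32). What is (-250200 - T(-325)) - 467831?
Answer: -72521781/101 ≈ -7.1804e+5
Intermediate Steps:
j = 224 (j = -1*(-224) = 224)
T(g) = 2*g/(224 + g) (T(g) = (g + g)/(g + 224) = (2*g)/(224 + g) = 2*g/(224 + g))
(-250200 - T(-325)) - 467831 = (-250200 - 2*(-325)/(224 - 325)) - 467831 = (-250200 - 2*(-325)/(-101)) - 467831 = (-250200 - 2*(-325)*(-1)/101) - 467831 = (-250200 - 1*650/101) - 467831 = (-250200 - 650/101) - 467831 = -25270850/101 - 467831 = -72521781/101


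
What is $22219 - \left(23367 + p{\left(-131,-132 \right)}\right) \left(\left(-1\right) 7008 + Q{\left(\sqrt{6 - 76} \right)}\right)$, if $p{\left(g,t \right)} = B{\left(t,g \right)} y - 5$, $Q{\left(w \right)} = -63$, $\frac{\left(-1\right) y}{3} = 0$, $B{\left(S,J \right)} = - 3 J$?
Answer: $165214921$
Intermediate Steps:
$y = 0$ ($y = \left(-3\right) 0 = 0$)
$p{\left(g,t \right)} = -5$ ($p{\left(g,t \right)} = - 3 g 0 - 5 = 0 - 5 = -5$)
$22219 - \left(23367 + p{\left(-131,-132 \right)}\right) \left(\left(-1\right) 7008 + Q{\left(\sqrt{6 - 76} \right)}\right) = 22219 - \left(23367 - 5\right) \left(\left(-1\right) 7008 - 63\right) = 22219 - 23362 \left(-7008 - 63\right) = 22219 - 23362 \left(-7071\right) = 22219 - -165192702 = 22219 + 165192702 = 165214921$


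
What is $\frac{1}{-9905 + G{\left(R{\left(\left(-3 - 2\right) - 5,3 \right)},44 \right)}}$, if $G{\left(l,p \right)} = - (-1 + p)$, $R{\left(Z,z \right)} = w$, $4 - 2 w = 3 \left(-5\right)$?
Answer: $- \frac{1}{9948} \approx -0.00010052$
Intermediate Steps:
$w = \frac{19}{2}$ ($w = 2 - \frac{3 \left(-5\right)}{2} = 2 - - \frac{15}{2} = 2 + \frac{15}{2} = \frac{19}{2} \approx 9.5$)
$R{\left(Z,z \right)} = \frac{19}{2}$
$G{\left(l,p \right)} = 1 - p$
$\frac{1}{-9905 + G{\left(R{\left(\left(-3 - 2\right) - 5,3 \right)},44 \right)}} = \frac{1}{-9905 + \left(1 - 44\right)} = \frac{1}{-9905 - 43} = \frac{1}{-9948} = - \frac{1}{9948}$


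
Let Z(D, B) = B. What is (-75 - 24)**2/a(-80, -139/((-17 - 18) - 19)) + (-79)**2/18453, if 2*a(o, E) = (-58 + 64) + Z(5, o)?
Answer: -180626936/682761 ≈ -264.55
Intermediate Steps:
a(o, E) = 3 + o/2 (a(o, E) = ((-58 + 64) + o)/2 = (6 + o)/2 = 3 + o/2)
(-75 - 24)**2/a(-80, -139/((-17 - 18) - 19)) + (-79)**2/18453 = (-75 - 24)**2/(3 + (1/2)*(-80)) + (-79)**2/18453 = (-99)**2/(3 - 40) + 6241*(1/18453) = 9801/(-37) + 6241/18453 = 9801*(-1/37) + 6241/18453 = -9801/37 + 6241/18453 = -180626936/682761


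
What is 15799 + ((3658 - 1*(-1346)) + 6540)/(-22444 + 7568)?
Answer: 58753595/3719 ≈ 15798.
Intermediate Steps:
15799 + ((3658 - 1*(-1346)) + 6540)/(-22444 + 7568) = 15799 + ((3658 + 1346) + 6540)/(-14876) = 15799 + (5004 + 6540)*(-1/14876) = 15799 + 11544*(-1/14876) = 15799 - 2886/3719 = 58753595/3719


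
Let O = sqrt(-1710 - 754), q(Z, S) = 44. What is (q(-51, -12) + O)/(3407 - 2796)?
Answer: 44/611 + 4*I*sqrt(154)/611 ≈ 0.072013 + 0.081242*I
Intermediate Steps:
O = 4*I*sqrt(154) (O = sqrt(-2464) = 4*I*sqrt(154) ≈ 49.639*I)
(q(-51, -12) + O)/(3407 - 2796) = (44 + 4*I*sqrt(154))/(3407 - 2796) = (44 + 4*I*sqrt(154))/611 = (44 + 4*I*sqrt(154))*(1/611) = 44/611 + 4*I*sqrt(154)/611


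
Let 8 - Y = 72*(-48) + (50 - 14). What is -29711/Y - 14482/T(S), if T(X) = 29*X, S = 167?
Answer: -193534669/16601804 ≈ -11.657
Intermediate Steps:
Y = 3428 (Y = 8 - (72*(-48) + (50 - 14)) = 8 - (-3456 + 36) = 8 - 1*(-3420) = 8 + 3420 = 3428)
-29711/Y - 14482/T(S) = -29711/3428 - 14482/(29*167) = -29711*1/3428 - 14482/4843 = -29711/3428 - 14482*1/4843 = -29711/3428 - 14482/4843 = -193534669/16601804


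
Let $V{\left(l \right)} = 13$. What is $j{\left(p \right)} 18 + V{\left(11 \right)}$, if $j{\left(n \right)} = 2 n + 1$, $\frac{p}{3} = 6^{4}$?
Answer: $139999$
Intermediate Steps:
$p = 3888$ ($p = 3 \cdot 6^{4} = 3 \cdot 1296 = 3888$)
$j{\left(n \right)} = 1 + 2 n$
$j{\left(p \right)} 18 + V{\left(11 \right)} = \left(1 + 2 \cdot 3888\right) 18 + 13 = \left(1 + 7776\right) 18 + 13 = 7777 \cdot 18 + 13 = 139986 + 13 = 139999$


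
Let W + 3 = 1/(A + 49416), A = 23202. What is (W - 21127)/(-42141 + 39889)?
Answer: 1534418339/163535736 ≈ 9.3828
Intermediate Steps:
W = -217853/72618 (W = -3 + 1/(23202 + 49416) = -3 + 1/72618 = -217853/72618 ≈ -3.0000)
(W - 21127)/(-42141 + 39889) = (-217853/72618 - 21127)/(-42141 + 39889) = -1534418339/72618/(-2252) = -1534418339/72618*(-1/2252) = 1534418339/163535736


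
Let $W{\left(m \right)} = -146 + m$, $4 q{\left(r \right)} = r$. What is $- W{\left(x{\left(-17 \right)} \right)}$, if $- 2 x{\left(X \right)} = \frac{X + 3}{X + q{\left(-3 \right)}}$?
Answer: $\frac{10394}{71} \approx 146.39$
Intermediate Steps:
$q{\left(r \right)} = \frac{r}{4}$
$x{\left(X \right)} = - \frac{3 + X}{2 \left(- \frac{3}{4} + X\right)}$ ($x{\left(X \right)} = - \frac{\left(X + 3\right) \frac{1}{X + \frac{1}{4} \left(-3\right)}}{2} = - \frac{\left(3 + X\right) \frac{1}{X - \frac{3}{4}}}{2} = - \frac{\left(3 + X\right) \frac{1}{- \frac{3}{4} + X}}{2} = - \frac{\frac{1}{- \frac{3}{4} + X} \left(3 + X\right)}{2} = - \frac{3 + X}{2 \left(- \frac{3}{4} + X\right)}$)
$- W{\left(x{\left(-17 \right)} \right)} = - (-146 + \frac{2 \left(-3 - -17\right)}{-3 + 4 \left(-17\right)}) = - (-146 + \frac{2 \left(-3 + 17\right)}{-3 - 68}) = - (-146 + 2 \frac{1}{-71} \cdot 14) = - (-146 + 2 \left(- \frac{1}{71}\right) 14) = - (-146 - \frac{28}{71}) = \left(-1\right) \left(- \frac{10394}{71}\right) = \frac{10394}{71}$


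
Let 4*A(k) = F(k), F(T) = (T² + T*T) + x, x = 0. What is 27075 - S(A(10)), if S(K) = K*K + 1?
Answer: 24574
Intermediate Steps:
F(T) = 2*T² (F(T) = (T² + T*T) + 0 = (T² + T²) + 0 = 2*T² + 0 = 2*T²)
A(k) = k²/2 (A(k) = (2*k²)/4 = k²/2)
S(K) = 1 + K² (S(K) = K² + 1 = 1 + K²)
27075 - S(A(10)) = 27075 - (1 + ((½)*10²)²) = 27075 - (1 + ((½)*100)²) = 27075 - (1 + 50²) = 27075 - (1 + 2500) = 27075 - 1*2501 = 27075 - 2501 = 24574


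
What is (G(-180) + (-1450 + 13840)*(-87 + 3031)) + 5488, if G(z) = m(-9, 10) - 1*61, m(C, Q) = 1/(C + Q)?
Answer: 36481588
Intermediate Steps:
G(z) = -60 (G(z) = 1/(-9 + 10) - 1*61 = 1/1 - 61 = 1 - 61 = -60)
(G(-180) + (-1450 + 13840)*(-87 + 3031)) + 5488 = (-60 + (-1450 + 13840)*(-87 + 3031)) + 5488 = (-60 + 12390*2944) + 5488 = (-60 + 36476160) + 5488 = 36476100 + 5488 = 36481588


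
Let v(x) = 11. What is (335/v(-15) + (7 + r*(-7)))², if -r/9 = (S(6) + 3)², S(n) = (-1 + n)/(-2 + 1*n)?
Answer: 42794783161/30976 ≈ 1.3815e+6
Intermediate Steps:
S(n) = (-1 + n)/(-2 + n)
r = -2601/16 (r = -9*((-1 + 6)/(-2 + 6) + 3)² = -9*(5/4 + 3)² = -9*(17/4)² = -9*289/16 = -2601/16 ≈ -162.56)
(335/v(-15) + (7 + r*(-7)))² = (335/11 + (7 - 2601/16*(-7)))² = (335*(1/11) + (7 + 18207/16))² = (335/11 + 18319/16)² = (206869/176)² = 42794783161/30976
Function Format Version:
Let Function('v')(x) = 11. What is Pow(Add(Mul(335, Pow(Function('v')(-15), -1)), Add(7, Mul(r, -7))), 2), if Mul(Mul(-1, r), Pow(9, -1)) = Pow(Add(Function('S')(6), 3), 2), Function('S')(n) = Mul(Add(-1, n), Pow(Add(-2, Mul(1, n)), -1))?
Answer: Rational(42794783161, 30976) ≈ 1.3815e+6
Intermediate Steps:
Function('S')(n) = Mul(Pow(Add(-2, n), -1), Add(-1, n)) (Function('S')(n) = Mul(Add(-1, n), Pow(Add(-2, n), -1)) = Mul(Pow(Add(-2, n), -1), Add(-1, n)))
r = Rational(-2601, 16) (r = Mul(-9, Pow(Add(Mul(Pow(Add(-2, 6), -1), Add(-1, 6)), 3), 2)) = Mul(-9, Pow(Add(Mul(Pow(4, -1), 5), 3), 2)) = Mul(-9, Pow(Add(Mul(Rational(1, 4), 5), 3), 2)) = Mul(-9, Pow(Add(Rational(5, 4), 3), 2)) = Mul(-9, Pow(Rational(17, 4), 2)) = Mul(-9, Rational(289, 16)) = Rational(-2601, 16) ≈ -162.56)
Pow(Add(Mul(335, Pow(Function('v')(-15), -1)), Add(7, Mul(r, -7))), 2) = Pow(Add(Mul(335, Pow(11, -1)), Add(7, Mul(Rational(-2601, 16), -7))), 2) = Pow(Add(Mul(335, Rational(1, 11)), Add(7, Rational(18207, 16))), 2) = Pow(Add(Rational(335, 11), Rational(18319, 16)), 2) = Pow(Rational(206869, 176), 2) = Rational(42794783161, 30976)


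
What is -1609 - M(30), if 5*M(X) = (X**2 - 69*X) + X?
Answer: -1381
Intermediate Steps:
M(X) = -68*X/5 + X**2/5 (M(X) = ((X**2 - 69*X) + X)/5 = (X**2 - 68*X)/5 = -68*X/5 + X**2/5)
-1609 - M(30) = -1609 - 30*(-68 + 30)/5 = -1609 - 30*(-38)/5 = -1609 - 1*(-228) = -1609 + 228 = -1381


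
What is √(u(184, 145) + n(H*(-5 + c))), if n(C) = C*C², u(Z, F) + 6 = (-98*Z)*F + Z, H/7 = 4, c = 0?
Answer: I*√5358462 ≈ 2314.8*I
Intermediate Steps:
H = 28 (H = 7*4 = 28)
u(Z, F) = -6 + Z - 98*F*Z (u(Z, F) = -6 + ((-98*Z)*F + Z) = -6 + (-98*F*Z + Z) = -6 + (Z - 98*F*Z) = -6 + Z - 98*F*Z)
n(C) = C³
√(u(184, 145) + n(H*(-5 + c))) = √((-6 + 184 - 98*145*184) + (28*(-5 + 0))³) = √((-6 + 184 - 2614640) + (28*(-5))³) = √(-2614462 + (-140)³) = √(-2614462 - 2744000) = √(-5358462) = I*√5358462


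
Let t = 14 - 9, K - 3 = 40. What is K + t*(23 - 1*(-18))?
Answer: 248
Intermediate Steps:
K = 43 (K = 3 + 40 = 43)
t = 5
K + t*(23 - 1*(-18)) = 43 + 5*(23 - 1*(-18)) = 43 + 5*(23 + 18) = 43 + 5*41 = 43 + 205 = 248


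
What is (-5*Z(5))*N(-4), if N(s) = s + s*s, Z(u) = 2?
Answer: -120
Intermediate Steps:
N(s) = s + s²
(-5*Z(5))*N(-4) = (-5*2)*(-4*(1 - 4)) = -(-40)*(-3) = -10*12 = -120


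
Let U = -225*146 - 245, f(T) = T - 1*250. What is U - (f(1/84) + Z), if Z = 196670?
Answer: -19279261/84 ≈ -2.2952e+5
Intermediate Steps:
f(T) = -250 + T (f(T) = T - 250 = -250 + T)
U = -33095 (U = -32850 - 245 = -33095)
U - (f(1/84) + Z) = -33095 - ((-250 + 1/84) + 196670) = -33095 - (-20999/84 + 196670) = -33095 - 1*16499281/84 = -33095 - 16499281/84 = -19279261/84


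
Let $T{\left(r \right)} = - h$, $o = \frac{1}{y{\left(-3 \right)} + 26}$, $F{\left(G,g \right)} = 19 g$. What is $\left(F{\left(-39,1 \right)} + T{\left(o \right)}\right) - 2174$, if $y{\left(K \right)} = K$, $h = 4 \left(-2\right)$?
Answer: $-2147$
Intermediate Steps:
$h = -8$
$o = \frac{1}{23}$ ($o = \frac{1}{-3 + 26} = \frac{1}{23} \approx 0.043478$)
$T{\left(r \right)} = 8$ ($T{\left(r \right)} = \left(-1\right) \left(-8\right) = 8$)
$\left(F{\left(-39,1 \right)} + T{\left(o \right)}\right) - 2174 = \left(19 \cdot 1 + 8\right) - 2174 = \left(19 + 8\right) - 2174 = 27 - 2174 = -2147$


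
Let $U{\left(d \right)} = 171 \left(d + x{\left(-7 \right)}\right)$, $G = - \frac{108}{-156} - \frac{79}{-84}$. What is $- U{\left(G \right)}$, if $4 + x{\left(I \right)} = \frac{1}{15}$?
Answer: $\frac{715977}{1820} \approx 393.39$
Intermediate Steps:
$G = \frac{1783}{1092}$ ($G = \left(-108\right) \left(- \frac{1}{156}\right) - - \frac{79}{84} = \frac{9}{13} + \frac{79}{84} = \frac{1783}{1092} \approx 1.6328$)
$x{\left(I \right)} = - \frac{59}{15}$ ($x{\left(I \right)} = -4 + \frac{1}{15} = - \frac{59}{15}$)
$U{\left(d \right)} = - \frac{3363}{5} + 171 d$ ($U{\left(d \right)} = 171 \left(d - \frac{59}{15}\right) = 171 \left(- \frac{59}{15} + d\right) = - \frac{3363}{5} + 171 d$)
$- U{\left(G \right)} = - (- \frac{3363}{5} + 171 \cdot \frac{1783}{1092}) = - (- \frac{3363}{5} + \frac{101631}{364}) = \left(-1\right) \left(- \frac{715977}{1820}\right) = \frac{715977}{1820}$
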